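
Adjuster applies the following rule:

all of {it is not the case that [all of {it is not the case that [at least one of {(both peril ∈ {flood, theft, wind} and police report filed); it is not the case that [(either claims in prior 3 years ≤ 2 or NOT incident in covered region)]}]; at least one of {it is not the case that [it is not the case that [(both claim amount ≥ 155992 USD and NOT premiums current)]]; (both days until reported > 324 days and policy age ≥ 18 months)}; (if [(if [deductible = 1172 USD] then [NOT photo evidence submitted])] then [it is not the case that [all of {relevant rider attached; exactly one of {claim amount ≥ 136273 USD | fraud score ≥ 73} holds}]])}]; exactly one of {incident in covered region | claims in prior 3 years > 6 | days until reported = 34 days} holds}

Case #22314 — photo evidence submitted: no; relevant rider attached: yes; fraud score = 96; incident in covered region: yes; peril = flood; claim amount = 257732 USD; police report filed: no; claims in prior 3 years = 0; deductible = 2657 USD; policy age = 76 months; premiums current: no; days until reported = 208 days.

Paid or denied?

Denied

Atomic conditions:
  peril ∈ {flood, theft, wind}: flood is in the set → true
  police report filed: no → false
  claims in prior 3 years ≤ 2: 0 ≤ 2 is true
  NOT incident in covered region: yes → false
  claim amount ≥ 155992 USD: 257732 ≥ 155992 is true
  NOT premiums current: no → true
  days until reported > 324 days: 208 > 324 is false
  policy age ≥ 18 months: 76 ≥ 18 is true
  deductible = 1172 USD: 2657 == 1172 is false
  NOT photo evidence submitted: no → true
  relevant rider attached: yes → true
  claim amount ≥ 136273 USD: 257732 ≥ 136273 is true
  fraud score ≥ 73: 96 ≥ 73 is true
  incident in covered region: yes → true
  claims in prior 3 years > 6: 0 > 6 is false
  days until reported = 34 days: 208 == 34 is false
Combine:
[1.1.1.1.1] true AND false = false
[1.1.1.1.2.1] true OR false = true
[1.1.1.1.2] NOT true = false
[1.1.1.1] false OR false = false
[1.1.1] NOT false = true
[1.1.2.1.1.1] true AND true = true
[1.1.2.1.1] NOT true = false
[1.1.2.1] NOT false = true
[1.1.2.2] false AND true = false
[1.1.2] true OR false = true
[1.1.3.1] false → true (antecedent false ⇒ implication holds) = true
[1.1.3.2.1.2] exactly-one(true, true) = false
[1.1.3.2.1] true AND false = false
[1.1.3.2] NOT false = true
[1.1.3] true → true = true
[1.1] true AND true AND true = true
[1] NOT true = false
[2] exactly-one(true, false, false) = true
[root] false AND true = false
Overall: false → denied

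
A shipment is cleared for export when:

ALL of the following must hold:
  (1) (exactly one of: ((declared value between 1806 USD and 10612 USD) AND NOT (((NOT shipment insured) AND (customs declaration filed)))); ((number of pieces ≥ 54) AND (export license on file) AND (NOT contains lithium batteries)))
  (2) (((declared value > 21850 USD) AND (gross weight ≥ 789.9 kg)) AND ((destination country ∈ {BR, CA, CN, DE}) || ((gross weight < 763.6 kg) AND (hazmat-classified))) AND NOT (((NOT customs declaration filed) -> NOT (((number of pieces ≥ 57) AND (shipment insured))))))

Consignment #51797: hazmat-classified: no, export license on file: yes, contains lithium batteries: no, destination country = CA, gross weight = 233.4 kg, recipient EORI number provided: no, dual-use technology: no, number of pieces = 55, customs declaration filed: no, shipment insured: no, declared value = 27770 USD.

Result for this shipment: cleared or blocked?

Atomic conditions:
  declared value between 1806 USD and 10612 USD: 27770 in [1806, 10612] is false
  NOT shipment insured: no → true
  customs declaration filed: no → false
  number of pieces ≥ 54: 55 ≥ 54 is true
  export license on file: yes → true
  NOT contains lithium batteries: no → true
  declared value > 21850 USD: 27770 > 21850 is true
  gross weight ≥ 789.9 kg: 233.4 ≥ 789.9 is false
  destination country ∈ {BR, CA, CN, DE}: CA is in the set → true
  gross weight < 763.6 kg: 233.4 < 763.6 is true
  hazmat-classified: no → false
  NOT customs declaration filed: no → true
  number of pieces ≥ 57: 55 ≥ 57 is false
  shipment insured: no → false
Combine:
[1.1.2.1] true AND false = false
[1.1.2] NOT false = true
[1.1] false AND true = false
[1.2] true AND true AND true = true
[1] exactly-one(false, true) = true
[2.1] true AND false = false
[2.2.2] true AND false = false
[2.2] true OR false = true
[2.3.1.2.1] false AND false = false
[2.3.1.2] NOT false = true
[2.3.1] true → true = true
[2.3] NOT true = false
[2] false AND true AND false = false
[root] true AND false = false
Overall: false → blocked

Blocked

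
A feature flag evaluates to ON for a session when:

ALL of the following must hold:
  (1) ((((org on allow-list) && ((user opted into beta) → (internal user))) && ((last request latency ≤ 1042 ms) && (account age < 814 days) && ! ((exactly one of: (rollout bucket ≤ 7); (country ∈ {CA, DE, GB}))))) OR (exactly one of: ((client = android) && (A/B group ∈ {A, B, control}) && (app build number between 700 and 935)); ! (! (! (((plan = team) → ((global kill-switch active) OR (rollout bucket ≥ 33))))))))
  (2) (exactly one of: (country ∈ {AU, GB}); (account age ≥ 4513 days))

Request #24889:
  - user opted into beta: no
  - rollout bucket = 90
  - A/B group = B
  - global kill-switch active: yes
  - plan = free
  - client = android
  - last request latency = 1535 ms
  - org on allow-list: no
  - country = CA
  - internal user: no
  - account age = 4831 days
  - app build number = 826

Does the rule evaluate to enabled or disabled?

Atomic conditions:
  org on allow-list: no → false
  user opted into beta: no → false
  internal user: no → false
  last request latency ≤ 1042 ms: 1535 ≤ 1042 is false
  account age < 814 days: 4831 < 814 is false
  rollout bucket ≤ 7: 90 ≤ 7 is false
  country ∈ {CA, DE, GB}: CA is in the set → true
  client = android: android == android is true
  A/B group ∈ {A, B, control}: B is in the set → true
  app build number between 700 and 935: 826 in [700, 935] is true
  plan = team: free == team is false
  global kill-switch active: yes → true
  rollout bucket ≥ 33: 90 ≥ 33 is true
  country ∈ {AU, GB}: CA is not in the set → false
  account age ≥ 4513 days: 4831 ≥ 4513 is true
Combine:
[1.1.1.2] false → false (antecedent false ⇒ implication holds) = true
[1.1.1] false AND true = false
[1.1.2.3.1] exactly-one(false, true) = true
[1.1.2.3] NOT true = false
[1.1.2] false AND false AND false = false
[1.1] false AND false = false
[1.2.1] true AND true AND true = true
[1.2.2.1.1.1.2] true OR true = true
[1.2.2.1.1.1] false → true (antecedent false ⇒ implication holds) = true
[1.2.2.1.1] NOT true = false
[1.2.2.1] NOT false = true
[1.2.2] NOT true = false
[1.2] exactly-one(true, false) = true
[1] false OR true = true
[2] exactly-one(false, true) = true
[root] true AND true = true
Overall: true → enabled

Enabled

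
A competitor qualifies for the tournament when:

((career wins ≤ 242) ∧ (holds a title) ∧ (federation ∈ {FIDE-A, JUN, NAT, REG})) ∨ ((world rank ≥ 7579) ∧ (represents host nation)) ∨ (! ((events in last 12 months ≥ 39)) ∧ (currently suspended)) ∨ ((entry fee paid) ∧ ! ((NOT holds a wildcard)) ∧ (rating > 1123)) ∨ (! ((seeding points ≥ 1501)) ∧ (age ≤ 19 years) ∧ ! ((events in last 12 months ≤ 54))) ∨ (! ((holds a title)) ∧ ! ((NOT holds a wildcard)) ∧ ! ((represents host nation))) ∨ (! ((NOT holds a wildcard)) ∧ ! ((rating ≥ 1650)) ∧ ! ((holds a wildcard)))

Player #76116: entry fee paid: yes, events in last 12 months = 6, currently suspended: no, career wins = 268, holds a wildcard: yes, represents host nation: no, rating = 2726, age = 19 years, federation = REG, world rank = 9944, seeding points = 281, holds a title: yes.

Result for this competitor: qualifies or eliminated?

Qualifies

Atomic conditions:
  career wins ≤ 242: 268 ≤ 242 is false
  holds a title: yes → true
  federation ∈ {FIDE-A, JUN, NAT, REG}: REG is in the set → true
  world rank ≥ 7579: 9944 ≥ 7579 is true
  represents host nation: no → false
  events in last 12 months ≥ 39: 6 ≥ 39 is false
  currently suspended: no → false
  entry fee paid: yes → true
  NOT holds a wildcard: yes → false
  rating > 1123: 2726 > 1123 is true
  seeding points ≥ 1501: 281 ≥ 1501 is false
  age ≤ 19 years: 19 ≤ 19 is true
  events in last 12 months ≤ 54: 6 ≤ 54 is true
  rating ≥ 1650: 2726 ≥ 1650 is true
  holds a wildcard: yes → true
Combine:
[1] false AND true AND true = false
[2] true AND false = false
[3.1] NOT false = true
[3] true AND false = false
[4.2] NOT false = true
[4] true AND true AND true = true
[5.1] NOT false = true
[5.3] NOT true = false
[5] true AND true AND false = false
[6.1] NOT true = false
[6.2] NOT false = true
[6.3] NOT false = true
[6] false AND true AND true = false
[7.1] NOT false = true
[7.2] NOT true = false
[7.3] NOT true = false
[7] true AND false AND false = false
[root] false OR false OR false OR true OR false OR false OR false = true
Overall: true → qualifies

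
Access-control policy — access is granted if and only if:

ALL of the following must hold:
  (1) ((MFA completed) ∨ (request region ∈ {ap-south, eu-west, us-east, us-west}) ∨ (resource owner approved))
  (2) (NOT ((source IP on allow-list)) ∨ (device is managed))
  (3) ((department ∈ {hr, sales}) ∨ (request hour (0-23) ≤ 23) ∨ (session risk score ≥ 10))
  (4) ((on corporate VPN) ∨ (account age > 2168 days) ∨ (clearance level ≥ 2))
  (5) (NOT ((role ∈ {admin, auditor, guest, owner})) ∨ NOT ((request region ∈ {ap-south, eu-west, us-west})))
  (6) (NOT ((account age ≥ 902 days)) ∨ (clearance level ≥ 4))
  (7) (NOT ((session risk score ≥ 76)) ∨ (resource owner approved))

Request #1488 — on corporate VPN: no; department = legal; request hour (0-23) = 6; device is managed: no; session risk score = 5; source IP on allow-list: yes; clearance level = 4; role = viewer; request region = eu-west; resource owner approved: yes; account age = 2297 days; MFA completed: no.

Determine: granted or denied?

Denied

Atomic conditions:
  MFA completed: no → false
  request region ∈ {ap-south, eu-west, us-east, us-west}: eu-west is in the set → true
  resource owner approved: yes → true
  source IP on allow-list: yes → true
  device is managed: no → false
  department ∈ {hr, sales}: legal is not in the set → false
  request hour (0-23) ≤ 23: 6 ≤ 23 is true
  session risk score ≥ 10: 5 ≥ 10 is false
  on corporate VPN: no → false
  account age > 2168 days: 2297 > 2168 is true
  clearance level ≥ 2: 4 ≥ 2 is true
  role ∈ {admin, auditor, guest, owner}: viewer is not in the set → false
  request region ∈ {ap-south, eu-west, us-west}: eu-west is in the set → true
  account age ≥ 902 days: 2297 ≥ 902 is true
  clearance level ≥ 4: 4 ≥ 4 is true
  session risk score ≥ 76: 5 ≥ 76 is false
Combine:
[1] false OR true OR true = true
[2.1] NOT true = false
[2] false OR false = false
[3] false OR true OR false = true
[4] false OR true OR true = true
[5.1] NOT false = true
[5.2] NOT true = false
[5] true OR false = true
[6.1] NOT true = false
[6] false OR true = true
[7.1] NOT false = true
[7] true OR true = true
[root] true AND false AND true AND true AND true AND true AND true = false
Overall: false → denied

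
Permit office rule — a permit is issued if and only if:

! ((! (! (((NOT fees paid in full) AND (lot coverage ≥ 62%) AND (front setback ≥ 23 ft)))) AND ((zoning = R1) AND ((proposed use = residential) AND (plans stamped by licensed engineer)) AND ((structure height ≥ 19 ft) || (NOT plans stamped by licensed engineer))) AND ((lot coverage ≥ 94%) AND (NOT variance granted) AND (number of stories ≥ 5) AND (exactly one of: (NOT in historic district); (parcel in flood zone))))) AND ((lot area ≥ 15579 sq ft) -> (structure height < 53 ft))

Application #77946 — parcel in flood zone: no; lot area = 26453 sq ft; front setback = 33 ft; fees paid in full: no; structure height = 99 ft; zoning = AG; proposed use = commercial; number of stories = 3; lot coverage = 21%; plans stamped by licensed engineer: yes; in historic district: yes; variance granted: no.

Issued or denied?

Atomic conditions:
  NOT fees paid in full: no → true
  lot coverage ≥ 62%: 21 ≥ 62 is false
  front setback ≥ 23 ft: 33 ≥ 23 is true
  zoning = R1: AG == R1 is false
  proposed use = residential: commercial == residential is false
  plans stamped by licensed engineer: yes → true
  structure height ≥ 19 ft: 99 ≥ 19 is true
  NOT plans stamped by licensed engineer: yes → false
  lot coverage ≥ 94%: 21 ≥ 94 is false
  NOT variance granted: no → true
  number of stories ≥ 5: 3 ≥ 5 is false
  NOT in historic district: yes → false
  parcel in flood zone: no → false
  lot area ≥ 15579 sq ft: 26453 ≥ 15579 is true
  structure height < 53 ft: 99 < 53 is false
Combine:
[1.1.1.1.1] true AND false AND true = false
[1.1.1.1] NOT false = true
[1.1.1] NOT true = false
[1.1.2.2] false AND true = false
[1.1.2.3] true OR false = true
[1.1.2] false AND false AND true = false
[1.1.3.4] exactly-one(false, false) = false
[1.1.3] false AND true AND false AND false = false
[1.1] false AND false AND false = false
[1] NOT false = true
[2] true → false = false
[root] true AND false = false
Overall: false → denied

Denied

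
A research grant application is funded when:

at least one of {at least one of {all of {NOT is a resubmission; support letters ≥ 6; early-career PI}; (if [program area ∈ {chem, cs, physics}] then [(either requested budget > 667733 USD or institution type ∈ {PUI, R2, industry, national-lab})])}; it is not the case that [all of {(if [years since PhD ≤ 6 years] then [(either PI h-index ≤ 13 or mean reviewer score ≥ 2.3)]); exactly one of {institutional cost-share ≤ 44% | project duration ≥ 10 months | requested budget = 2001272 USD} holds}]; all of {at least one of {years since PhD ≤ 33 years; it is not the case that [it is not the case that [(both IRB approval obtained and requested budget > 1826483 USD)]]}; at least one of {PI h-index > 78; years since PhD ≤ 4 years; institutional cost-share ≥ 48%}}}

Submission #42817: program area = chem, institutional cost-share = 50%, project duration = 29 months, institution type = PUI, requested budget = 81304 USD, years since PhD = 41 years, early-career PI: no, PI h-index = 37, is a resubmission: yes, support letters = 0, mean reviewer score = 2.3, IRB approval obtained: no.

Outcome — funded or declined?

Atomic conditions:
  NOT is a resubmission: yes → false
  support letters ≥ 6: 0 ≥ 6 is false
  early-career PI: no → false
  program area ∈ {chem, cs, physics}: chem is in the set → true
  requested budget > 667733 USD: 81304 > 667733 is false
  institution type ∈ {PUI, R2, industry, national-lab}: PUI is in the set → true
  years since PhD ≤ 6 years: 41 ≤ 6 is false
  PI h-index ≤ 13: 37 ≤ 13 is false
  mean reviewer score ≥ 2.3: 2.3 ≥ 2.3 is true
  institutional cost-share ≤ 44%: 50 ≤ 44 is false
  project duration ≥ 10 months: 29 ≥ 10 is true
  requested budget = 2001272 USD: 81304 == 2001272 is false
  years since PhD ≤ 33 years: 41 ≤ 33 is false
  IRB approval obtained: no → false
  requested budget > 1826483 USD: 81304 > 1826483 is false
  PI h-index > 78: 37 > 78 is false
  years since PhD ≤ 4 years: 41 ≤ 4 is false
  institutional cost-share ≥ 48%: 50 ≥ 48 is true
Combine:
[1.1] false AND false AND false = false
[1.2.2] false OR true = true
[1.2] true → true = true
[1] false OR true = true
[2.1.1.2] false OR true = true
[2.1.1] false → true (antecedent false ⇒ implication holds) = true
[2.1.2] exactly-one(false, true, false) = true
[2.1] true AND true = true
[2] NOT true = false
[3.1.2.1.1] false AND false = false
[3.1.2.1] NOT false = true
[3.1.2] NOT true = false
[3.1] false OR false = false
[3.2] false OR false OR true = true
[3] false AND true = false
[root] true OR false OR false = true
Overall: true → funded

Funded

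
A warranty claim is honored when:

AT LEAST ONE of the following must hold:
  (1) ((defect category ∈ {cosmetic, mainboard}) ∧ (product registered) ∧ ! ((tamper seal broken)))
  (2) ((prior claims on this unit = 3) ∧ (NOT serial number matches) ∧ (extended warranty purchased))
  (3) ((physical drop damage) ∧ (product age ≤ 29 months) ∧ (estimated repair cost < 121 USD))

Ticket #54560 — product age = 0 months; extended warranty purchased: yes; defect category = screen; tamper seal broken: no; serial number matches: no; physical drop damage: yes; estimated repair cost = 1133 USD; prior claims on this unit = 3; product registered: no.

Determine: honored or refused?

Atomic conditions:
  defect category ∈ {cosmetic, mainboard}: screen is not in the set → false
  product registered: no → false
  tamper seal broken: no → false
  prior claims on this unit = 3: 3 == 3 is true
  NOT serial number matches: no → true
  extended warranty purchased: yes → true
  physical drop damage: yes → true
  product age ≤ 29 months: 0 ≤ 29 is true
  estimated repair cost < 121 USD: 1133 < 121 is false
Combine:
[1.3] NOT false = true
[1] false AND false AND true = false
[2] true AND true AND true = true
[3] true AND true AND false = false
[root] false OR true OR false = true
Overall: true → honored

Honored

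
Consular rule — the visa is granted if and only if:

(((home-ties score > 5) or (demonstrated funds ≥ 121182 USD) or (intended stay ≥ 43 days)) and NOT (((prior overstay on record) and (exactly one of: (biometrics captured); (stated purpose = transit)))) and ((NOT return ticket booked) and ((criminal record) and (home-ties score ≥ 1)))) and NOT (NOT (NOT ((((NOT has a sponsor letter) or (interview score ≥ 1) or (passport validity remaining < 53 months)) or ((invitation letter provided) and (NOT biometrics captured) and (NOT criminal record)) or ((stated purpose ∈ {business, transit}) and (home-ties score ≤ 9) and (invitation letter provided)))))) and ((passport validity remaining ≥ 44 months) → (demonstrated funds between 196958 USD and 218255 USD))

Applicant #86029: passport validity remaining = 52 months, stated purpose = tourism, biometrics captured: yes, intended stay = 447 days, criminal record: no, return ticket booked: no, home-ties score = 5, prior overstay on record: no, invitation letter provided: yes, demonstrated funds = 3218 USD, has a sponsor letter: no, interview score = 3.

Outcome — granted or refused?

Atomic conditions:
  home-ties score > 5: 5 > 5 is false
  demonstrated funds ≥ 121182 USD: 3218 ≥ 121182 is false
  intended stay ≥ 43 days: 447 ≥ 43 is true
  prior overstay on record: no → false
  biometrics captured: yes → true
  stated purpose = transit: tourism == transit is false
  NOT return ticket booked: no → true
  criminal record: no → false
  home-ties score ≥ 1: 5 ≥ 1 is true
  NOT has a sponsor letter: no → true
  interview score ≥ 1: 3 ≥ 1 is true
  passport validity remaining < 53 months: 52 < 53 is true
  invitation letter provided: yes → true
  NOT biometrics captured: yes → false
  NOT criminal record: no → true
  stated purpose ∈ {business, transit}: tourism is not in the set → false
  home-ties score ≤ 9: 5 ≤ 9 is true
  passport validity remaining ≥ 44 months: 52 ≥ 44 is true
  demonstrated funds between 196958 USD and 218255 USD: 3218 in [196958, 218255] is false
Combine:
[1.1] false OR false OR true = true
[1.2.1.2] exactly-one(true, false) = true
[1.2.1] false AND true = false
[1.2] NOT false = true
[1.3.2] false AND true = false
[1.3] true AND false = false
[1] true AND true AND false = false
[2.1.1.1.1] true OR true OR true = true
[2.1.1.1.2] true AND false AND true = false
[2.1.1.1.3] false AND true AND true = false
[2.1.1.1] true OR false OR false = true
[2.1.1] NOT true = false
[2.1] NOT false = true
[2] NOT true = false
[3] true → false = false
[root] false AND false AND false = false
Overall: false → refused

Refused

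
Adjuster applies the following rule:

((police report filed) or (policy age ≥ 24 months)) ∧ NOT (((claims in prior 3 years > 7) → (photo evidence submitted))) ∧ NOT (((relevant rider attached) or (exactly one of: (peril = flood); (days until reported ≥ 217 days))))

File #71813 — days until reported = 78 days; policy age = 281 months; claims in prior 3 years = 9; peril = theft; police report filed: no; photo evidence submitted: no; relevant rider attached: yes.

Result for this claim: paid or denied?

Atomic conditions:
  police report filed: no → false
  policy age ≥ 24 months: 281 ≥ 24 is true
  claims in prior 3 years > 7: 9 > 7 is true
  photo evidence submitted: no → false
  relevant rider attached: yes → true
  peril = flood: theft == flood is false
  days until reported ≥ 217 days: 78 ≥ 217 is false
Combine:
[1] false OR true = true
[2.1] true → false = false
[2] NOT false = true
[3.1.2] exactly-one(false, false) = false
[3.1] true OR false = true
[3] NOT true = false
[root] true AND true AND false = false
Overall: false → denied

Denied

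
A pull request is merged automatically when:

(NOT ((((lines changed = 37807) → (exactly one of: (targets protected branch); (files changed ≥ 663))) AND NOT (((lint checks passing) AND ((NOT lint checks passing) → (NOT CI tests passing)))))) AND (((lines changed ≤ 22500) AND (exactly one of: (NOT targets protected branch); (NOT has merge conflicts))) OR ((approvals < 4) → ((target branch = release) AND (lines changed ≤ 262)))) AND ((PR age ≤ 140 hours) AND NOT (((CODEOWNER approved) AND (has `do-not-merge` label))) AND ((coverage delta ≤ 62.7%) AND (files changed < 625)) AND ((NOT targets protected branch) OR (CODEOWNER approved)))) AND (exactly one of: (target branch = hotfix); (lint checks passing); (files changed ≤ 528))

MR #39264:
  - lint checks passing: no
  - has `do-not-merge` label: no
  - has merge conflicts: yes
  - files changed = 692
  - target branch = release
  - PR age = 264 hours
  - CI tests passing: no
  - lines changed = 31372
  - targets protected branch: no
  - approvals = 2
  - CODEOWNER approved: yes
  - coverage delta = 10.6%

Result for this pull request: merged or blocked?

Blocked

Atomic conditions:
  lines changed = 37807: 31372 == 37807 is false
  targets protected branch: no → false
  files changed ≥ 663: 692 ≥ 663 is true
  lint checks passing: no → false
  NOT lint checks passing: no → true
  NOT CI tests passing: no → true
  lines changed ≤ 22500: 31372 ≤ 22500 is false
  NOT targets protected branch: no → true
  NOT has merge conflicts: yes → false
  approvals < 4: 2 < 4 is true
  target branch = release: release == release is true
  lines changed ≤ 262: 31372 ≤ 262 is false
  PR age ≤ 140 hours: 264 ≤ 140 is false
  CODEOWNER approved: yes → true
  has `do-not-merge` label: no → false
  coverage delta ≤ 62.7%: 10.6 ≤ 62.7 is true
  files changed < 625: 692 < 625 is false
  target branch = hotfix: release == hotfix is false
  files changed ≤ 528: 692 ≤ 528 is false
Combine:
[1.1.1.1.2] exactly-one(false, true) = true
[1.1.1.1] false → true (antecedent false ⇒ implication holds) = true
[1.1.1.2.1.2] true → true = true
[1.1.1.2.1] false AND true = false
[1.1.1.2] NOT false = true
[1.1.1] true AND true = true
[1.1] NOT true = false
[1.2.1.2] exactly-one(true, false) = true
[1.2.1] false AND true = false
[1.2.2.2] true AND false = false
[1.2.2] true → false = false
[1.2] false OR false = false
[1.3.2.1] true AND false = false
[1.3.2] NOT false = true
[1.3.3] true AND false = false
[1.3.4] true OR true = true
[1.3] false AND true AND false AND true = false
[1] false AND false AND false = false
[2] exactly-one(false, false, false) = false
[root] false AND false = false
Overall: false → blocked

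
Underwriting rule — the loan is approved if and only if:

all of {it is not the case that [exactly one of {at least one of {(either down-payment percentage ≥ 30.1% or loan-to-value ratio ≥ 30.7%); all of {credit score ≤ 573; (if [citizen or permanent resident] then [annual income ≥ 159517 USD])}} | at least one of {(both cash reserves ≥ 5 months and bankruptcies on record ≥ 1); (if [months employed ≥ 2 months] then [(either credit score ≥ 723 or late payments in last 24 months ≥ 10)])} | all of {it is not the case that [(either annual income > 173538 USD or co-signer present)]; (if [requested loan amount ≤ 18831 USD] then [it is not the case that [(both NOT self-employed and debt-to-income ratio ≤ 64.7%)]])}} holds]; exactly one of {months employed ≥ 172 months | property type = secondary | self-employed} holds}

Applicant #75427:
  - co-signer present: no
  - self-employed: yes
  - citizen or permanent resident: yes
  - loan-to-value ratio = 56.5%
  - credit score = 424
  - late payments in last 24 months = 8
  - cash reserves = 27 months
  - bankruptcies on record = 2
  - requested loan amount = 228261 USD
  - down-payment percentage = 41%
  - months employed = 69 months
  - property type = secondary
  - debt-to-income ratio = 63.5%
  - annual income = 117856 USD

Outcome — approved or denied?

Denied

Atomic conditions:
  down-payment percentage ≥ 30.1%: 41 ≥ 30.1 is true
  loan-to-value ratio ≥ 30.7%: 56.5 ≥ 30.7 is true
  credit score ≤ 573: 424 ≤ 573 is true
  citizen or permanent resident: yes → true
  annual income ≥ 159517 USD: 117856 ≥ 159517 is false
  cash reserves ≥ 5 months: 27 ≥ 5 is true
  bankruptcies on record ≥ 1: 2 ≥ 1 is true
  months employed ≥ 2 months: 69 ≥ 2 is true
  credit score ≥ 723: 424 ≥ 723 is false
  late payments in last 24 months ≥ 10: 8 ≥ 10 is false
  annual income > 173538 USD: 117856 > 173538 is false
  co-signer present: no → false
  requested loan amount ≤ 18831 USD: 228261 ≤ 18831 is false
  NOT self-employed: yes → false
  debt-to-income ratio ≤ 64.7%: 63.5 ≤ 64.7 is true
  months employed ≥ 172 months: 69 ≥ 172 is false
  property type = secondary: secondary == secondary is true
  self-employed: yes → true
Combine:
[1.1.1.1] true OR true = true
[1.1.1.2.2] true → false = false
[1.1.1.2] true AND false = false
[1.1.1] true OR false = true
[1.1.2.1] true AND true = true
[1.1.2.2.2] false OR false = false
[1.1.2.2] true → false = false
[1.1.2] true OR false = true
[1.1.3.1.1] false OR false = false
[1.1.3.1] NOT false = true
[1.1.3.2.2.1] false AND true = false
[1.1.3.2.2] NOT false = true
[1.1.3.2] false → true (antecedent false ⇒ implication holds) = true
[1.1.3] true AND true = true
[1.1] exactly-one(true, true, true) = false
[1] NOT false = true
[2] exactly-one(false, true, true) = false
[root] true AND false = false
Overall: false → denied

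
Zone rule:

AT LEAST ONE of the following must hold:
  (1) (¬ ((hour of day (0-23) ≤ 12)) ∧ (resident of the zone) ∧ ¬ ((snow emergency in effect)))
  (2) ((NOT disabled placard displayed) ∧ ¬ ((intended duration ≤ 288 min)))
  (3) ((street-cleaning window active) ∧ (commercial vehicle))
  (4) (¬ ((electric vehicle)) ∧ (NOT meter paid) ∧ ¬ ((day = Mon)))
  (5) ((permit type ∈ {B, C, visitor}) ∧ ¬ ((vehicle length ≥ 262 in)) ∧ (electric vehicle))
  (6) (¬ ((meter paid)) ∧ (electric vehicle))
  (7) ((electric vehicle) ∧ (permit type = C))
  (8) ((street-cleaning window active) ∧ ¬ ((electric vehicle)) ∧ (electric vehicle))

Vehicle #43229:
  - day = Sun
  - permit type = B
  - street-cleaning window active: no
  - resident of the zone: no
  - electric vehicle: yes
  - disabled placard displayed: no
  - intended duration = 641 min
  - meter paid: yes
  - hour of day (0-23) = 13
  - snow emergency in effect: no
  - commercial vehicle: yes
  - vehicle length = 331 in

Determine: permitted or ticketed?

Permitted

Atomic conditions:
  hour of day (0-23) ≤ 12: 13 ≤ 12 is false
  resident of the zone: no → false
  snow emergency in effect: no → false
  NOT disabled placard displayed: no → true
  intended duration ≤ 288 min: 641 ≤ 288 is false
  street-cleaning window active: no → false
  commercial vehicle: yes → true
  electric vehicle: yes → true
  NOT meter paid: yes → false
  day = Mon: Sun == Mon is false
  permit type ∈ {B, C, visitor}: B is in the set → true
  vehicle length ≥ 262 in: 331 ≥ 262 is true
  meter paid: yes → true
  permit type = C: B == C is false
Combine:
[1.1] NOT false = true
[1.3] NOT false = true
[1] true AND false AND true = false
[2.2] NOT false = true
[2] true AND true = true
[3] false AND true = false
[4.1] NOT true = false
[4.3] NOT false = true
[4] false AND false AND true = false
[5.2] NOT true = false
[5] true AND false AND true = false
[6.1] NOT true = false
[6] false AND true = false
[7] true AND false = false
[8.2] NOT true = false
[8] false AND false AND true = false
[root] false OR true OR false OR false OR false OR false OR false OR false = true
Overall: true → permitted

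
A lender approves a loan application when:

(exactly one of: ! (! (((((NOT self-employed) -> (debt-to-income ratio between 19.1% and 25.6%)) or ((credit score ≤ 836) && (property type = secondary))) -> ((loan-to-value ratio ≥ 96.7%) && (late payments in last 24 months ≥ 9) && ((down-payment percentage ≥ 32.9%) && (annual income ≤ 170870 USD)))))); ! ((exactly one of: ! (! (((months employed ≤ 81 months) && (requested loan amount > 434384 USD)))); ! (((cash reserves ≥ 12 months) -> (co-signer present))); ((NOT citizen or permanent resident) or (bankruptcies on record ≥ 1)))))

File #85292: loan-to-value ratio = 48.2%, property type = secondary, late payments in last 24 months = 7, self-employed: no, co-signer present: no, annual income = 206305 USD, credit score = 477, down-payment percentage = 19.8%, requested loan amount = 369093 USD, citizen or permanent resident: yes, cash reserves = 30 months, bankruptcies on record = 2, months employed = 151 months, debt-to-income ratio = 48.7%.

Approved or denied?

Approved

Atomic conditions:
  NOT self-employed: no → true
  debt-to-income ratio between 19.1% and 25.6%: 48.7 in [19.1, 25.6] is false
  credit score ≤ 836: 477 ≤ 836 is true
  property type = secondary: secondary == secondary is true
  loan-to-value ratio ≥ 96.7%: 48.2 ≥ 96.7 is false
  late payments in last 24 months ≥ 9: 7 ≥ 9 is false
  down-payment percentage ≥ 32.9%: 19.8 ≥ 32.9 is false
  annual income ≤ 170870 USD: 206305 ≤ 170870 is false
  months employed ≤ 81 months: 151 ≤ 81 is false
  requested loan amount > 434384 USD: 369093 > 434384 is false
  cash reserves ≥ 12 months: 30 ≥ 12 is true
  co-signer present: no → false
  NOT citizen or permanent resident: yes → false
  bankruptcies on record ≥ 1: 2 ≥ 1 is true
Combine:
[1.1.1.1.1] true → false = false
[1.1.1.1.2] true AND true = true
[1.1.1.1] false OR true = true
[1.1.1.2.3] false AND false = false
[1.1.1.2] false AND false AND false = false
[1.1.1] true → false = false
[1.1] NOT false = true
[1] NOT true = false
[2.1.1.1.1] false AND false = false
[2.1.1.1] NOT false = true
[2.1.1] NOT true = false
[2.1.2.1] true → false = false
[2.1.2] NOT false = true
[2.1.3] false OR true = true
[2.1] exactly-one(false, true, true) = false
[2] NOT false = true
[root] exactly-one(false, true) = true
Overall: true → approved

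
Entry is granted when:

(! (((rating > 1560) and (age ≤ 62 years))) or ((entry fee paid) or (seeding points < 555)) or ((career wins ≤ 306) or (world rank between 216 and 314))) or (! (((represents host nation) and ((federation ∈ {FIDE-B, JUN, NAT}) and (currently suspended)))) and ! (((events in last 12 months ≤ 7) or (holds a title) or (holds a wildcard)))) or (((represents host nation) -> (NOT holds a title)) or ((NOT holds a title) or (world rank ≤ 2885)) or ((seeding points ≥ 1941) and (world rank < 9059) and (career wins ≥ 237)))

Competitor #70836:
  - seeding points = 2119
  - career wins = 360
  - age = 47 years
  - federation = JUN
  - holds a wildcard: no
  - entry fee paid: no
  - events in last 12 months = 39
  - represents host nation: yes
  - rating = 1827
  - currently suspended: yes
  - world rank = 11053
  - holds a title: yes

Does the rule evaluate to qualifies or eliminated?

Atomic conditions:
  rating > 1560: 1827 > 1560 is true
  age ≤ 62 years: 47 ≤ 62 is true
  entry fee paid: no → false
  seeding points < 555: 2119 < 555 is false
  career wins ≤ 306: 360 ≤ 306 is false
  world rank between 216 and 314: 11053 in [216, 314] is false
  represents host nation: yes → true
  federation ∈ {FIDE-B, JUN, NAT}: JUN is in the set → true
  currently suspended: yes → true
  events in last 12 months ≤ 7: 39 ≤ 7 is false
  holds a title: yes → true
  holds a wildcard: no → false
  NOT holds a title: yes → false
  world rank ≤ 2885: 11053 ≤ 2885 is false
  seeding points ≥ 1941: 2119 ≥ 1941 is true
  world rank < 9059: 11053 < 9059 is false
  career wins ≥ 237: 360 ≥ 237 is true
Combine:
[1.1.1] true AND true = true
[1.1] NOT true = false
[1.2] false OR false = false
[1.3] false OR false = false
[1] false OR false OR false = false
[2.1.1.2] true AND true = true
[2.1.1] true AND true = true
[2.1] NOT true = false
[2.2.1] false OR true OR false = true
[2.2] NOT true = false
[2] false AND false = false
[3.1] true → false = false
[3.2] false OR false = false
[3.3] true AND false AND true = false
[3] false OR false OR false = false
[root] false OR false OR false = false
Overall: false → eliminated

Eliminated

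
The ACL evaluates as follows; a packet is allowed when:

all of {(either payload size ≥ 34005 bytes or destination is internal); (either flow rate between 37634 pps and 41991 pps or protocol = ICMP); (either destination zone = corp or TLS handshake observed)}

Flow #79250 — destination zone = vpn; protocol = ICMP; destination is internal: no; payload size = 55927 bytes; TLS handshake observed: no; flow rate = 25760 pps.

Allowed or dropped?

Dropped

Atomic conditions:
  payload size ≥ 34005 bytes: 55927 ≥ 34005 is true
  destination is internal: no → false
  flow rate between 37634 pps and 41991 pps: 25760 in [37634, 41991] is false
  protocol = ICMP: ICMP == ICMP is true
  destination zone = corp: vpn == corp is false
  TLS handshake observed: no → false
Combine:
[1] true OR false = true
[2] false OR true = true
[3] false OR false = false
[root] true AND true AND false = false
Overall: false → dropped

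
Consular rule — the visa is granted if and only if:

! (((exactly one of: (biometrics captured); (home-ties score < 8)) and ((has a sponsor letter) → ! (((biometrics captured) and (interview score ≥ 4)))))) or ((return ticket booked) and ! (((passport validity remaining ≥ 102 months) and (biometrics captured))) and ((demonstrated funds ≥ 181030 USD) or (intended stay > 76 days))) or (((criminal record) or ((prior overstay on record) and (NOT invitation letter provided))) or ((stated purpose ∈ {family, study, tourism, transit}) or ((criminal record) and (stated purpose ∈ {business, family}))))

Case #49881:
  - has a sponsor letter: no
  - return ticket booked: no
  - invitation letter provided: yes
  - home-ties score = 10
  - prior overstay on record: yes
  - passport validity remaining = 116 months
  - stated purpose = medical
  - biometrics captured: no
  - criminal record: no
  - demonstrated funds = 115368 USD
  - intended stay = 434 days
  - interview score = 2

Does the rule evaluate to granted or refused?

Atomic conditions:
  biometrics captured: no → false
  home-ties score < 8: 10 < 8 is false
  has a sponsor letter: no → false
  interview score ≥ 4: 2 ≥ 4 is false
  return ticket booked: no → false
  passport validity remaining ≥ 102 months: 116 ≥ 102 is true
  demonstrated funds ≥ 181030 USD: 115368 ≥ 181030 is false
  intended stay > 76 days: 434 > 76 is true
  criminal record: no → false
  prior overstay on record: yes → true
  NOT invitation letter provided: yes → false
  stated purpose ∈ {family, study, tourism, transit}: medical is not in the set → false
  stated purpose ∈ {business, family}: medical is not in the set → false
Combine:
[1.1.1] exactly-one(false, false) = false
[1.1.2.2.1] false AND false = false
[1.1.2.2] NOT false = true
[1.1.2] false → true (antecedent false ⇒ implication holds) = true
[1.1] false AND true = false
[1] NOT false = true
[2.2.1] true AND false = false
[2.2] NOT false = true
[2.3] false OR true = true
[2] false AND true AND true = false
[3.1.2] true AND false = false
[3.1] false OR false = false
[3.2.2] false AND false = false
[3.2] false OR false = false
[3] false OR false = false
[root] true OR false OR false = true
Overall: true → granted

Granted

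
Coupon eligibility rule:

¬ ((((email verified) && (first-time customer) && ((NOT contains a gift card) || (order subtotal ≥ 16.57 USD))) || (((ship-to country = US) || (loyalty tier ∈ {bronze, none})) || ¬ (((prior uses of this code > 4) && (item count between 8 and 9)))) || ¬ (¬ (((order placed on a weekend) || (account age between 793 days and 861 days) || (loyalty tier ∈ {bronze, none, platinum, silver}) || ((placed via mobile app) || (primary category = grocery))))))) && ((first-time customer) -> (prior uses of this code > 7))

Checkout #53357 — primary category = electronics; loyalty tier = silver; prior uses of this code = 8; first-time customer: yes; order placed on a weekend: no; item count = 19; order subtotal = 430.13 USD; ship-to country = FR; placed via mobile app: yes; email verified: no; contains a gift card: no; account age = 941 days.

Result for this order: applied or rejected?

Rejected

Atomic conditions:
  email verified: no → false
  first-time customer: yes → true
  NOT contains a gift card: no → true
  order subtotal ≥ 16.57 USD: 430.13 ≥ 16.57 is true
  ship-to country = US: FR == US is false
  loyalty tier ∈ {bronze, none}: silver is not in the set → false
  prior uses of this code > 4: 8 > 4 is true
  item count between 8 and 9: 19 in [8, 9] is false
  order placed on a weekend: no → false
  account age between 793 days and 861 days: 941 in [793, 861] is false
  loyalty tier ∈ {bronze, none, platinum, silver}: silver is in the set → true
  placed via mobile app: yes → true
  primary category = grocery: electronics == grocery is false
  prior uses of this code > 7: 8 > 7 is true
Combine:
[1.1.1.3] true OR true = true
[1.1.1] false AND true AND true = false
[1.1.2.1] false OR false = false
[1.1.2.2.1] true AND false = false
[1.1.2.2] NOT false = true
[1.1.2] false OR true = true
[1.1.3.1.1.4] true OR false = true
[1.1.3.1.1] false OR false OR true OR true = true
[1.1.3.1] NOT true = false
[1.1.3] NOT false = true
[1.1] false OR true OR true = true
[1] NOT true = false
[2] true → true = true
[root] false AND true = false
Overall: false → rejected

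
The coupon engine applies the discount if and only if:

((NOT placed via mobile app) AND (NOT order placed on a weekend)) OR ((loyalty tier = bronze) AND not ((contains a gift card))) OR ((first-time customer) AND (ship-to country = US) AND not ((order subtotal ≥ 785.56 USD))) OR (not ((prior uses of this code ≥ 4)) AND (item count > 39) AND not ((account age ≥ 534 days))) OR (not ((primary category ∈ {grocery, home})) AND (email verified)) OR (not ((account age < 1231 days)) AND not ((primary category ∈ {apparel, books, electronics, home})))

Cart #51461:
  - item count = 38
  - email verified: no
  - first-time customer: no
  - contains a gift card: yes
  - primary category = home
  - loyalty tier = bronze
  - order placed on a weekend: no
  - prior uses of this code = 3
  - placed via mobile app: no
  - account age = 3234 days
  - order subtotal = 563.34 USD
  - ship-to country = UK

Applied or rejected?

Atomic conditions:
  NOT placed via mobile app: no → true
  NOT order placed on a weekend: no → true
  loyalty tier = bronze: bronze == bronze is true
  contains a gift card: yes → true
  first-time customer: no → false
  ship-to country = US: UK == US is false
  order subtotal ≥ 785.56 USD: 563.34 ≥ 785.56 is false
  prior uses of this code ≥ 4: 3 ≥ 4 is false
  item count > 39: 38 > 39 is false
  account age ≥ 534 days: 3234 ≥ 534 is true
  primary category ∈ {grocery, home}: home is in the set → true
  email verified: no → false
  account age < 1231 days: 3234 < 1231 is false
  primary category ∈ {apparel, books, electronics, home}: home is in the set → true
Combine:
[1] true AND true = true
[2.2] NOT true = false
[2] true AND false = false
[3.3] NOT false = true
[3] false AND false AND true = false
[4.1] NOT false = true
[4.3] NOT true = false
[4] true AND false AND false = false
[5.1] NOT true = false
[5] false AND false = false
[6.1] NOT false = true
[6.2] NOT true = false
[6] true AND false = false
[root] true OR false OR false OR false OR false OR false = true
Overall: true → applied

Applied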